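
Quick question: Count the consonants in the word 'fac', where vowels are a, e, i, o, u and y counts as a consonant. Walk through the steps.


Consonants in 'fac': f, c = 2 consonants.

2


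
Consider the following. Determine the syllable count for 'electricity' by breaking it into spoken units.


Break 'electricity' into syllables: e-lec-tric-i-ty -> e | lec | tric | i | ty = 5 syllables

5 syllables


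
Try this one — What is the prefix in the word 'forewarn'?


The word 'forewarn' = 'fore' (prefix) + 'warn' (root). The prefix is 'fore'.

fore


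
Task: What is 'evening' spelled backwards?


Reverse 'evening' character by character: 'gnineve'.

gnineve


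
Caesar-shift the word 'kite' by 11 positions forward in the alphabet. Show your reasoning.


Shift each letter by 11: k -> v, i -> t, t -> e, e -> p. Result: 'vtep'.

vtep


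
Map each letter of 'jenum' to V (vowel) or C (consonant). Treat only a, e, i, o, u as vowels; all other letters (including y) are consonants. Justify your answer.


Letter mapping: j = C, e = V, n = C, u = V, m = C.

CVCVC


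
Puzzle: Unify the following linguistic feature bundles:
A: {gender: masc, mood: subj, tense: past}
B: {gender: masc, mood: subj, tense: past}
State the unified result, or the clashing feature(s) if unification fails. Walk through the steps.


Compare features:
gender: A=masc vs B=masc -> unified: masc
mood: A=subj vs B=subj -> unified: subj
tense: A=past vs B=past -> unified: past
No clashes found.

Unified: {gender: masc, mood: subj, tense: past}


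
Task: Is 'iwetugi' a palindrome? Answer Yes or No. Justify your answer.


Forward: 'iwetugi'
Reversed: 'igutewi'
They differ.

No


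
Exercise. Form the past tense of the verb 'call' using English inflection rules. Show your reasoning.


Apply rule: Add -ed. 'call' becomes 'called'.

called


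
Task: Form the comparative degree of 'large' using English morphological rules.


Apply comparative formation (ends in e: add -r): 'large' -> 'larger'.

larger


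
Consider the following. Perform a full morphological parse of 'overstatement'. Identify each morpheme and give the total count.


Step 1: Identify prefix: 'over' (meaning: excessively)
Step 2: Identify root: 'state'
Step 3: Identify suffix(es): 'ment'
Decomposition: over- (prefix: excessively) + state (root) + -ment (suffix: action/result)
Total morphemes: 3

3 morphemes (over- (prefix: excessively) + state (root) + -ment (suffix: action/result))


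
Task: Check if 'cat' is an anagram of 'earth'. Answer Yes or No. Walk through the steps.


Sorted letters of 'cat': 'act'
Sorted letters of 'earth': 'aehrt'
They do not match.

No


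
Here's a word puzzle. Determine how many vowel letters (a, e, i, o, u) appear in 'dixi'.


Vowels in 'dixi': i, i = 2 vowels.

2


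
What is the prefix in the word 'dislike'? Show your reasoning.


The word 'dislike' = 'dis' (prefix) + 'like' (root). The prefix is 'dis'.

dis


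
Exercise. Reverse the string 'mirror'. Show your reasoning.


Reverse 'mirror' character by character: 'rorrim'.

rorrim


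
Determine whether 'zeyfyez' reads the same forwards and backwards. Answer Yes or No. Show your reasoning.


Forward: 'zeyfyez'
Reversed: 'zeyfyez'
They are identical.

Yes


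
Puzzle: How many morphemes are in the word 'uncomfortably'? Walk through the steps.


Decomposition: un- (prefix) + comfort (root) + -able (suffix) + -ly (suffix) = 4 morpheme(s)

4 morphemes


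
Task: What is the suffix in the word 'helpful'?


The word 'helpful' = 'help' (root) + '-ful' (suffix). The suffix is '-ful'.

ful


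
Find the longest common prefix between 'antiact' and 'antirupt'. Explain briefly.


Compare from the start: 4 characters match: 'anti'. Mismatch at position 5: 'a' vs 'r'.

anti


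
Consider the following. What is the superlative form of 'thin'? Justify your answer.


Apply superlative formation (double final consonant, add -est): 'thin' -> 'thinnest'.

thinnest


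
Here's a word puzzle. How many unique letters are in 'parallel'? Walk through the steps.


Unique letters in 'parallel': {a, e, l, p, r} = 5 distinct letters.

5


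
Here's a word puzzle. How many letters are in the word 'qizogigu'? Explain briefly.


Spell out 'qizogigu' and number each letter: q(1), i(2), z(3), o(4), g(5), i(6), g(7), u(8). Total: 8 letters.

8


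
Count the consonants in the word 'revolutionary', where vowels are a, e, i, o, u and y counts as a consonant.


Consonants in 'revolutionary': r, v, l, t, n, r, y = 7 consonants.

7


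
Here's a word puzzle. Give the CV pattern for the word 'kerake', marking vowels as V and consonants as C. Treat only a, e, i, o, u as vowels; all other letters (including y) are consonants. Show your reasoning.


Letter mapping: k = C, e = V, r = C, a = V, k = C, e = V.

CVCVCV


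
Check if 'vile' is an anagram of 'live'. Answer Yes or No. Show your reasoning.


Sorted letters of 'vile': 'eilv'
Sorted letters of 'live': 'eilv'
They match.

Yes


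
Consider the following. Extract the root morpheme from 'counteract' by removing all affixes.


Remove prefix 'counter' from 'counteract' to get root 'act'.

act


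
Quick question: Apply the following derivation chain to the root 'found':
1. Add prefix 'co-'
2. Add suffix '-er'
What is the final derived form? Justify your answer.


Step 1: Add prefix 'co-' to 'found' = 'cofound'
Step 2: Add suffix '-er' to 'cofound' = 'cofounder'

cofounder


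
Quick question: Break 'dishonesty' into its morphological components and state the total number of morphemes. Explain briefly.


Step 1: Identify prefix: 'dis' (meaning: not/apart)
Step 2: Identify root: 'honest'
Step 3: Identify suffix(es): 'y'
Decomposition: dis- (prefix: not/apart) + honest (root) + -y (suffix: quality)
Total morphemes: 3

3 morphemes (dis- (prefix: not/apart) + honest (root) + -y (suffix: quality))


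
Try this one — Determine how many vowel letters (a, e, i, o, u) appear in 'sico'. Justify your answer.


Vowels in 'sico': i, o = 2 vowels.

2


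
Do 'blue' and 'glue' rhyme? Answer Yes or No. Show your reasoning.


Rime (stressed vowel + following sounds) of 'blue': -ue = /uː/
Rime of 'glue': -ue = /uː/
/uː/ and /uː/ are the same ending sound, so the words rhyme.

Yes


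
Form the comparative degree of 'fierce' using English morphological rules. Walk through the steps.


Apply comparative formation (ends in e: add -r): 'fierce' -> 'fiercer'.

fiercer


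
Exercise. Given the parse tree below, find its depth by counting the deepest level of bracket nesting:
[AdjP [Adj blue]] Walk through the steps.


Count bracket nesting levels:
'[' at pos 0: depth = 1
'[' at pos 6: depth = 2
Maximum depth reached: 2

2


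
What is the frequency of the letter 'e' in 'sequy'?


Letter 'e' in 'sequy': found at position(s) 2 = 1 occurrence(s).

1


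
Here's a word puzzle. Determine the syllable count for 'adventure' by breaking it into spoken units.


Break 'adventure' into syllables: ad-ven-ture -> ad | ven | ture = 3 syllables

3 syllables


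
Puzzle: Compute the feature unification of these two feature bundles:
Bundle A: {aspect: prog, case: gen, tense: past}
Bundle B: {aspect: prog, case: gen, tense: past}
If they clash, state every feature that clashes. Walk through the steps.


Compare features:
aspect: A=prog vs B=prog -> unified: prog
case: A=gen vs B=gen -> unified: gen
tense: A=past vs B=past -> unified: past
No clashes found.

Unified: {aspect: prog, case: gen, tense: past}


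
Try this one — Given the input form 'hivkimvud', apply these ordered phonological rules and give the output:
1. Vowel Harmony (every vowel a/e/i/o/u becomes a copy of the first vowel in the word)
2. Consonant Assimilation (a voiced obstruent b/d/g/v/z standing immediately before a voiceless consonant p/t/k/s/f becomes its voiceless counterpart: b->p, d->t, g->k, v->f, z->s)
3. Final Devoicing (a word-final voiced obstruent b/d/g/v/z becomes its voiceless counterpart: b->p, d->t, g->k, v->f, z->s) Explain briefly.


Starting form: 'hivkimvud'
Rule 1: Vowel Harmony: all vowels become 'i' (matching first vowel). 'hivkimvud' -> 'hivkimvid'
Rule 2: Consonant Assimilation: voiced obstruent before voiceless consonant becomes voiceless ('vk' -> 'fk'). 'hivkimvid' -> 'hifkimvid'
Rule 3: Final Devoicing: word-final voiced obstruent 'd' becomes voiceless 't'. 'hifkimvid' -> 'hifkimvit'
Final form: 'hifkimvit'

hifkimvit


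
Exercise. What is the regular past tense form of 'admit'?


Apply rule: Double final consonant and add -ed. 'admit' becomes 'admitted'.

admitted


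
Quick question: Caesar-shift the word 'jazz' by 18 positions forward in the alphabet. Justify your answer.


Shift each letter by 18: j -> b, a -> s, z -> r, z -> r. Result: 'bsrr'.

bsrr


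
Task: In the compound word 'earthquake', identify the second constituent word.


Split 'earthquake' into 'earth' + 'quake'. The second part is 'quake'.

quake


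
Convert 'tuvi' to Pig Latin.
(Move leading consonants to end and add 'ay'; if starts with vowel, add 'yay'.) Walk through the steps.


'tuvi': move consonant cluster 't' to end and add 'ay': 'uvitay'.

uvitay


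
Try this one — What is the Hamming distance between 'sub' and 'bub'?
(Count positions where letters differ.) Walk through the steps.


Alignment:
Position 1: 's' vs 'b' = DIFFER
Position 2: 'u' vs 'u' = match
Position 3: 'b' vs 'b' = match
Total differences: 1

1


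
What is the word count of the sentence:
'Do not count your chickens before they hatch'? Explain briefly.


Split into words: Do | not | count | your | chickens | before | they | hatch = 8 words.

8


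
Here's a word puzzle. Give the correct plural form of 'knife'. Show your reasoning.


Apply rule: Change -fe to -ves. 'knife' becomes 'knives'.

knives


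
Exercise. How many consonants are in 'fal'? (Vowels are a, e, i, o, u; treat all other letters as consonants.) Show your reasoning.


Consonants in 'fal': f, l = 2 consonants.

2


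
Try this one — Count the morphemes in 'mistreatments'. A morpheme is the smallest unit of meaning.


Decomposition: mis- (prefix) + treat (root) + -ment (suffix) + -s (plural) = 4 morpheme(s)

4 morphemes


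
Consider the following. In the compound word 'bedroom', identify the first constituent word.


Split 'bedroom' into 'bed' + 'room'. The first part is 'bed'.

bed


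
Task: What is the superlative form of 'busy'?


Apply superlative formation (consonant + y: change y to i, add -est): 'busy' -> 'busiest'.

busiest


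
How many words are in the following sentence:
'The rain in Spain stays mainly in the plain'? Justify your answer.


Split into words: The | rain | in | Spain | stays | mainly | in | the | plain = 9 words.

9


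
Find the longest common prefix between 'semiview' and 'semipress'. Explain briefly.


Compare from the start: 4 characters match: 'semi'. Mismatch at position 5: 'v' vs 'p'.

semi


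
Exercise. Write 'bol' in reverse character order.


Reverse 'bol' character by character: 'lob'.

lob


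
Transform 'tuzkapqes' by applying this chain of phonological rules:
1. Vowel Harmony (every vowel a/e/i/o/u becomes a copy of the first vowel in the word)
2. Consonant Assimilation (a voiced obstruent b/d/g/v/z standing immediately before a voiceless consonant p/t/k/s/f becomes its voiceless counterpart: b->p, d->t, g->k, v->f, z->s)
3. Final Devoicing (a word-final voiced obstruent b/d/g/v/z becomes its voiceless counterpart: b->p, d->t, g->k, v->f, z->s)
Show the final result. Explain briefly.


Starting form: 'tuzkapqes'
Rule 1: Vowel Harmony: all vowels become 'u' (matching first vowel). 'tuzkapqes' -> 'tuzkupqus'
Rule 2: Consonant Assimilation: voiced obstruent before voiceless consonant becomes voiceless ('zk' -> 'sk'). 'tuzkupqus' -> 'tuskupqus'
Rule 3: Final Devoicing: final consonant 's' is not one of the voiced obstruents b/d/g/v/z. No change.
Final form: 'tuskupqus'

tuskupqus


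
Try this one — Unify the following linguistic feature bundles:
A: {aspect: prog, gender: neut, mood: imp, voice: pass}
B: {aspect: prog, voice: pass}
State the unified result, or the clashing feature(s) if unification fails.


Compare features:
aspect: A=prog vs B=prog -> unified: prog
gender: A=neut vs B=_ -> unified: neut
mood: A=imp vs B=_ -> unified: imp
voice: A=pass vs B=pass -> unified: pass
No clashes found.

Unified: {aspect: prog, gender: neut, mood: imp, voice: pass}


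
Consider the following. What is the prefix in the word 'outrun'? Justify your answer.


The word 'outrun' = 'out' (prefix) + 'run' (root). The prefix is 'out'.

out


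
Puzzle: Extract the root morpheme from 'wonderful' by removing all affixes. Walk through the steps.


Remove suffix '-ful' from 'wonderful' to get root 'wonder'.

wonder


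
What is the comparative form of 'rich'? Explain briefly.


Apply comparative formation (add -er): 'rich' -> 'richer'.

richer


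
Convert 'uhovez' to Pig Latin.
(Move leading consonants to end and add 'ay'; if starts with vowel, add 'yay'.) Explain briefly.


'uhovez' starts with a vowel, so add 'yay': 'uhovezyay'.

uhovezyay


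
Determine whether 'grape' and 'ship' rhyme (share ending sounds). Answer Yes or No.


Rime (stressed vowel + following sounds) of 'grape': -ape = /eɪp/
Rime of 'ship': -ip = /ɪp/
/eɪp/ and /ɪp/ are different ending sounds, so the words do not rhyme.

No


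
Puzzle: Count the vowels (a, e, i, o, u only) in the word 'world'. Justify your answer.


Vowels in 'world': o = 1 vowels.

1


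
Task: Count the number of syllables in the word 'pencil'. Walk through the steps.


Break 'pencil' into syllables: pen-cil -> pen | cil = 2 syllables

2 syllables


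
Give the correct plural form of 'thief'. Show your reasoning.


Apply rule: Change -f to -ves. 'thief' becomes 'thieves'.

thieves


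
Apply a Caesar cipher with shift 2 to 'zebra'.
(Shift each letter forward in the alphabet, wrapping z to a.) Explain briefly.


Shift each letter by 2: z -> b, e -> g, b -> d, r -> t, a -> c. Result: 'bgdtc'.

bgdtc


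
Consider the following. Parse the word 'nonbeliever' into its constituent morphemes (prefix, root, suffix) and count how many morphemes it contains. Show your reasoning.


Step 1: Identify prefix: 'non' (meaning: not)
Step 2: Identify root: 'believe'
Step 3: Identify suffix(es): 'er'
Decomposition: non- (prefix: not) + believe (root) + -er (suffix: one who)
Total morphemes: 3

3 morphemes (non- (prefix: not) + believe (root) + -er (suffix: one who))


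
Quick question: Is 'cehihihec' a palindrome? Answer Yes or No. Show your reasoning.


Forward: 'cehihihec'
Reversed: 'cehihihec'
They are identical.

Yes


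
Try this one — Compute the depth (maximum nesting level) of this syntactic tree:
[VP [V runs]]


Count bracket nesting levels:
'[' at pos 0: depth = 1
'[' at pos 4: depth = 2
Maximum depth reached: 2

2


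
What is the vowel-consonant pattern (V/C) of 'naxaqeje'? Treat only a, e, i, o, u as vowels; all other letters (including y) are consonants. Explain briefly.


Letter mapping: n = C, a = V, x = C, a = V, q = C, e = V, j = C, e = V.

CVCVCVCV


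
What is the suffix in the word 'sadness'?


The word 'sadness' = 'sad' (root) + '-ness' (suffix). The suffix is '-ness'.

ness


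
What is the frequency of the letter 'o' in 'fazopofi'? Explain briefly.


Letter 'o' in 'fazopofi': found at position(s) 4, 6 = 2 occurrence(s).

2


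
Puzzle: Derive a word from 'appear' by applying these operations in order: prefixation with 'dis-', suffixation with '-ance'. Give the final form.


Step 1: Add prefix 'dis-' to 'appear' = 'disappear'
Step 2: Add suffix '-ance' to 'disappear' = 'disappearance'

disappearance


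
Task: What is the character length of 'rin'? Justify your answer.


Spell out 'rin' and number each letter: r(1), i(2), n(3). Total: 3 letters.

3


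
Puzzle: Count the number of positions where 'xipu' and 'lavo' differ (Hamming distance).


Alignment:
Position 1: 'x' vs 'l' = DIFFER
Position 2: 'i' vs 'a' = DIFFER
Position 3: 'p' vs 'v' = DIFFER
Position 4: 'u' vs 'o' = DIFFER
Total differences: 4

4


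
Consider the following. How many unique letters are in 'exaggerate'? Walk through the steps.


Unique letters in 'exaggerate': {a, e, g, r, t, x} = 6 distinct letters.

6


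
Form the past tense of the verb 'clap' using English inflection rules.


Apply rule: Double final consonant and add -ed. 'clap' becomes 'clapped'.

clapped


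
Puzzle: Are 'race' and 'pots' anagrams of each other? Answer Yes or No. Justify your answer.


Sorted letters of 'race': 'acer'
Sorted letters of 'pots': 'opst'
They do not match.

No


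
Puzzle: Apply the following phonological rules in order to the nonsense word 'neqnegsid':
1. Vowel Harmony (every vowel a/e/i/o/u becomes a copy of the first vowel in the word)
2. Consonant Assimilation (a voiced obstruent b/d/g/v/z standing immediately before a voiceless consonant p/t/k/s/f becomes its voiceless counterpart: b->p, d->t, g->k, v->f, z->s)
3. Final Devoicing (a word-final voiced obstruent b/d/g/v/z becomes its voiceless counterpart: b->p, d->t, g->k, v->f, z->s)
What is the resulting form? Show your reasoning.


Starting form: 'neqnegsid'
Rule 1: Vowel Harmony: all vowels become 'e' (matching first vowel). 'neqnegsid' -> 'neqnegsed'
Rule 2: Consonant Assimilation: voiced obstruent before voiceless consonant becomes voiceless ('gs' -> 'ks'). 'neqnegsed' -> 'neqneksed'
Rule 3: Final Devoicing: word-final voiced obstruent 'd' becomes voiceless 't'. 'neqneksed' -> 'neqnekset'
Final form: 'neqnekset'

neqnekset


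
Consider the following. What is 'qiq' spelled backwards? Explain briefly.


Reverse 'qiq' character by character: 'qiq'.

qiq


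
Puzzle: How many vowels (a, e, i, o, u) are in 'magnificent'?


Vowels in 'magnificent': a, i, i, e = 4 vowels.

4


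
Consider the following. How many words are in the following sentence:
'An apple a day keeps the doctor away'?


Split into words: An | apple | a | day | keeps | the | doctor | away = 8 words.

8


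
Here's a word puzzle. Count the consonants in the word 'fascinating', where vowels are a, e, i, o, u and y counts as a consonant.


Consonants in 'fascinating': f, s, c, n, t, n, g = 7 consonants.

7


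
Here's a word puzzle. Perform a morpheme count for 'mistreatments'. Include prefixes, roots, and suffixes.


Decomposition: mis- (prefix) + treat (root) + -ment (suffix) + -s (plural) = 4 morpheme(s)

4 morphemes


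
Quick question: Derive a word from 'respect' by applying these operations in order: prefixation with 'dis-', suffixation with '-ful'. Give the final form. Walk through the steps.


Step 1: Add prefix 'dis-' to 'respect' = 'disrespect'
Step 2: Add suffix '-ful' to 'disrespect' = 'disrespectful'

disrespectful


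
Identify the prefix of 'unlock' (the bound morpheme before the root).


The word 'unlock' = 'un' (prefix) + 'lock' (root). The prefix is 'un'.

un


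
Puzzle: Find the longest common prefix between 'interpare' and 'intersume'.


Compare from the start: 5 characters match: 'inter'. Mismatch at position 6: 'p' vs 's'.

inter


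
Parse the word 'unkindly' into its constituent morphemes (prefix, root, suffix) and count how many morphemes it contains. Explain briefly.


Step 1: Identify prefix: 'un' (meaning: not/reverse)
Step 2: Identify root: 'kind'
Step 3: Identify suffix(es): 'ly'
Decomposition: un- (prefix: not/reverse) + kind (root) + -ly (suffix: in manner of)
Total morphemes: 3

3 morphemes (un- (prefix: not/reverse) + kind (root) + -ly (suffix: in manner of))


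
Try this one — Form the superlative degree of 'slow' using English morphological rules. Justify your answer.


Apply superlative formation (add -est): 'slow' -> 'slowest'.

slowest


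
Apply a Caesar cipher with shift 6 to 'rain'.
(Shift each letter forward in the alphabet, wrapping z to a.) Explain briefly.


Shift each letter by 6: r -> x, a -> g, i -> o, n -> t. Result: 'xgot'.

xgot


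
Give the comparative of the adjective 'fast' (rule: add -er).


Apply comparative formation (add -er): 'fast' -> 'faster'.

faster


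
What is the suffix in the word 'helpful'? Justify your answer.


The word 'helpful' = 'help' (root) + '-ful' (suffix). The suffix is '-ful'.

ful


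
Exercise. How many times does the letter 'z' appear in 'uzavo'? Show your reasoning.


Letter 'z' in 'uzavo': found at position(s) 2 = 1 occurrence(s).

1


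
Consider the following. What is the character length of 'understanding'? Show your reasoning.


Spell out 'understanding' and number each letter: u(1), n(2), d(3), e(4), r(5), s(6), t(7), a(8), n(9), d(10), i(11), n(12), g(13). Total: 13 letters.

13


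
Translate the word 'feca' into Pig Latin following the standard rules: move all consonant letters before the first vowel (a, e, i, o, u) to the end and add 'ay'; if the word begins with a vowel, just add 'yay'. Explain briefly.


'feca': move consonant cluster 'f' to end and add 'ay': 'ecafay'.

ecafay


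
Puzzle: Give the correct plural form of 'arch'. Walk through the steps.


Apply rule: Add -es (sibilant/fricative ending). 'arch' becomes 'arches'.

arches


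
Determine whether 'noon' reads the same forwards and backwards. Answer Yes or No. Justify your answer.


Forward: 'noon'
Reversed: 'noon'
They are identical.

Yes


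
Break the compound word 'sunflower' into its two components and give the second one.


Split 'sunflower' into 'sun' + 'flower'. The second part is 'flower'.

flower


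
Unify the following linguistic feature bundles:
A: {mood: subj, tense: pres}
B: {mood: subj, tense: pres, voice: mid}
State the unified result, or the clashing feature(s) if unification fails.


Compare features:
mood: A=subj vs B=subj -> unified: subj
tense: A=pres vs B=pres -> unified: pres
voice: A=_ vs B=mid -> unified: mid
No clashes found.

Unified: {mood: subj, tense: pres, voice: mid}


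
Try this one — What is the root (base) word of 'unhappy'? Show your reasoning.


Remove prefix 'un' from 'unhappy' to get root 'happy'.

happy


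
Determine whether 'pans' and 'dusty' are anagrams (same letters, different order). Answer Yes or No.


Sorted letters of 'pans': 'anps'
Sorted letters of 'dusty': 'dstuy'
They do not match.

No


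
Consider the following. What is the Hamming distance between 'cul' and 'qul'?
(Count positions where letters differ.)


Alignment:
Position 1: 'c' vs 'q' = DIFFER
Position 2: 'u' vs 'u' = match
Position 3: 'l' vs 'l' = match
Total differences: 1

1


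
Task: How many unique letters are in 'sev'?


Unique letters in 'sev': {e, s, v} = 3 distinct letters.

3


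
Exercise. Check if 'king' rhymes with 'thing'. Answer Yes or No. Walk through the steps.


Rime (stressed vowel + following sounds) of 'king': -ing = /ɪŋ/
Rime of 'thing': -ing = /ɪŋ/
/ɪŋ/ and /ɪŋ/ are the same ending sound, so the words rhyme.

Yes


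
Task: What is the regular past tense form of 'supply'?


Apply rule: Change -y to -ied. 'supply' becomes 'supplied'.

supplied


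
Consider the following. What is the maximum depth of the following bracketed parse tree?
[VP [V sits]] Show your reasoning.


Count bracket nesting levels:
'[' at pos 0: depth = 1
'[' at pos 4: depth = 2
Maximum depth reached: 2

2


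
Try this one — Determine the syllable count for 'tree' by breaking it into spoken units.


Break 'tree' into syllables: tree -> tree = 1 syllable

1 syllable


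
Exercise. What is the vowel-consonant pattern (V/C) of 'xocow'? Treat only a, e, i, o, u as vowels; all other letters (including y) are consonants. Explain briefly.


Letter mapping: x = C, o = V, c = C, o = V, w = C.

CVCVC


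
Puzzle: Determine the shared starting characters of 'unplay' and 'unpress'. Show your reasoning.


Compare from the start: 3 characters match: 'unp'. Mismatch at position 4: 'l' vs 'r'.

unp


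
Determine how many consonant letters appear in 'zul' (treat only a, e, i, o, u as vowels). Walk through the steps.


Consonants in 'zul': z, l = 2 consonants.

2


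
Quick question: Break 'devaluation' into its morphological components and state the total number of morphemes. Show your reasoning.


Step 1: Identify prefix: 'de' (meaning: reverse/remove)
Step 2: Identify root: 'value'
Step 3: Identify suffix(es): 'ation'
Decomposition: de- (prefix: reverse/remove) + value (root) + -ation (suffix: act of)
Total morphemes: 3

3 morphemes (de- (prefix: reverse/remove) + value (root) + -ation (suffix: act of))


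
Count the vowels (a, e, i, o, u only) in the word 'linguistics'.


Vowels in 'linguistics': i, u, i, i = 4 vowels.

4


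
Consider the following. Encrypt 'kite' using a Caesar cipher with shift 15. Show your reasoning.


Shift each letter by 15: k -> z, i -> x, t -> i, e -> t. Result: 'zxit'.

zxit


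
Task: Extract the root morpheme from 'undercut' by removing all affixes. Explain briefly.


Remove prefix 'under' from 'undercut' to get root 'cut'.

cut


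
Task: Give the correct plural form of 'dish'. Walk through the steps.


Apply rule: Add -es (sibilant/fricative ending). 'dish' becomes 'dishes'.

dishes


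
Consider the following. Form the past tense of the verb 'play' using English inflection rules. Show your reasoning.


Apply rule: Add -ed. 'play' becomes 'played'.

played


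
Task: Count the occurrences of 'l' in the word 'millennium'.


Letter 'l' in 'millennium': found at position(s) 3, 4 = 2 occurrence(s).

2


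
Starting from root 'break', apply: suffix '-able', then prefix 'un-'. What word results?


Step 1: Add suffix '-able' to 'break' = 'breakable'
Step 2: Add prefix 'un-' to 'breakable' = 'unbreakable'

unbreakable


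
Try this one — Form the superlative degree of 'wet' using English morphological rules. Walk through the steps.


Apply superlative formation (double final consonant, add -est): 'wet' -> 'wettest'.

wettest


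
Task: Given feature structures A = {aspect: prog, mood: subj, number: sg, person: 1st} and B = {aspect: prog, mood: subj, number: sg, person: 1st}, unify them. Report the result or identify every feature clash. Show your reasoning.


Compare features:
aspect: A=prog vs B=prog -> unified: prog
mood: A=subj vs B=subj -> unified: subj
number: A=sg vs B=sg -> unified: sg
person: A=1st vs B=1st -> unified: 1st
No clashes found.

Unified: {aspect: prog, mood: subj, number: sg, person: 1st}


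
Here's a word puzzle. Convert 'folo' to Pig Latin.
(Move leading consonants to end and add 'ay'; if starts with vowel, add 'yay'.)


'folo': move consonant cluster 'f' to end and add 'ay': 'olofay'.

olofay


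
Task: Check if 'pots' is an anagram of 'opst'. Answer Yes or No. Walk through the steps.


Sorted letters of 'pots': 'opst'
Sorted letters of 'opst': 'opst'
They match.

Yes


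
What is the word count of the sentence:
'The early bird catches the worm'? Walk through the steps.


Split into words: The | early | bird | catches | the | worm = 6 words.

6


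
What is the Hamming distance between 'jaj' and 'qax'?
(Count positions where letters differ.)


Alignment:
Position 1: 'j' vs 'q' = DIFFER
Position 2: 'a' vs 'a' = match
Position 3: 'j' vs 'x' = DIFFER
Total differences: 2

2


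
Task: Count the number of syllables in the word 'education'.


Break 'education' into syllables: ed-u-ca-tion -> ed | u | ca | tion = 4 syllables

4 syllables


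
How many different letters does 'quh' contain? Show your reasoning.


Unique letters in 'quh': {h, q, u} = 3 distinct letters.

3


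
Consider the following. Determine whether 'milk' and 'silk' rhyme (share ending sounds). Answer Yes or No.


Rime (stressed vowel + following sounds) of 'milk': -ilk = /ɪlk/
Rime of 'silk': -ilk = /ɪlk/
/ɪlk/ and /ɪlk/ are the same ending sound, so the words rhyme.

Yes


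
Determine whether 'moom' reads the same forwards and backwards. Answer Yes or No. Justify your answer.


Forward: 'moom'
Reversed: 'moom'
They are identical.

Yes


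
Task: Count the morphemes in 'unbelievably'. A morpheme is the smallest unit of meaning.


Decomposition: un- (prefix) + believe (root) + -able (suffix) + -ly (suffix) = 4 morpheme(s)

4 morphemes


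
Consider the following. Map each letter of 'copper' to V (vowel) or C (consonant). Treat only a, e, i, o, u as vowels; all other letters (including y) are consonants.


Letter mapping: c = C, o = V, p = C, p = C, e = V, r = C.

CVCCVC


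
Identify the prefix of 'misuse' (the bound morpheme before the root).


The word 'misuse' = 'mis' (prefix) + 'use' (root). The prefix is 'mis'.

mis


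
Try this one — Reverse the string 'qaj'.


Reverse 'qaj' character by character: 'jaq'.

jaq


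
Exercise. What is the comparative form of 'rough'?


Apply comparative formation (add -er): 'rough' -> 'rougher'.

rougher


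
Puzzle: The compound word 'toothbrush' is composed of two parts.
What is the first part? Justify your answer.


Split 'toothbrush' into 'tooth' + 'brush'. The first part is 'tooth'.

tooth


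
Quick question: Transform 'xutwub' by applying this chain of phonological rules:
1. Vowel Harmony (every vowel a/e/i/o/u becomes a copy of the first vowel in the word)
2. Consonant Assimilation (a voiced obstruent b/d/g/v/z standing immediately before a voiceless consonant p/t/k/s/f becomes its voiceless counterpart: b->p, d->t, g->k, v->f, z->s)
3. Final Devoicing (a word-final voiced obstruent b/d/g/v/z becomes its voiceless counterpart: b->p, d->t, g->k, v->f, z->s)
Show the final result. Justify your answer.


Starting form: 'xutwub'
Rule 1: Vowel Harmony: all vowels already match. No change.
Rule 2: Consonant Assimilation: no voiced obstruent (b/d/g/v/z) stands immediately before a voiceless consonant (p/t/k/s/f). No change.
Rule 3: Final Devoicing: word-final voiced obstruent 'b' becomes voiceless 'p'. 'xutwub' -> 'xutwup'
Final form: 'xutwup'

xutwup


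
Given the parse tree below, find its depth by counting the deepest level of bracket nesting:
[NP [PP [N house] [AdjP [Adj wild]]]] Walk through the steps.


Count bracket nesting levels:
'[' at pos 0: depth = 1
'[' at pos 4: depth = 2
'[' at pos 8: depth = 3
'[' at pos 18: depth = 3
'[' at pos 24: depth = 4
Maximum depth reached: 4

4


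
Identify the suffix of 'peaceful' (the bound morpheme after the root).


The word 'peaceful' = 'peace' (root) + '-ful' (suffix). The suffix is '-ful'.

ful


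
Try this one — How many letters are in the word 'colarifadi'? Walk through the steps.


Spell out 'colarifadi' and number each letter: c(1), o(2), l(3), a(4), r(5), i(6), f(7), a(8), d(9), i(10). Total: 10 letters.

10


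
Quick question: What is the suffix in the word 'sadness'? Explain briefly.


The word 'sadness' = 'sad' (root) + '-ness' (suffix). The suffix is '-ness'.

ness


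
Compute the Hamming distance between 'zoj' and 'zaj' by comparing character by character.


Alignment:
Position 1: 'z' vs 'z' = match
Position 2: 'o' vs 'a' = DIFFER
Position 3: 'j' vs 'j' = match
Total differences: 1

1


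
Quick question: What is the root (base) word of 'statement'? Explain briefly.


Remove suffix '-ment' from 'statement' to get root 'state'.

state


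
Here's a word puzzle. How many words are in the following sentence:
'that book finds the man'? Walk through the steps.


Split into words: that | book | finds | the | man = 5 words.

5


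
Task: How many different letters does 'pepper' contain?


Unique letters in 'pepper': {e, p, r} = 3 distinct letters.

3


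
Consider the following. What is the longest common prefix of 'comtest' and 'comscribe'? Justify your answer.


Compare from the start: 3 characters match: 'com'. Mismatch at position 4: 't' vs 's'.

com


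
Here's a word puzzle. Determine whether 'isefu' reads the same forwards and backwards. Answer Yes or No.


Forward: 'isefu'
Reversed: 'ufesi'
They differ.

No


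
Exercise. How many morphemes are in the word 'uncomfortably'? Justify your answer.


Decomposition: un- (prefix) + comfort (root) + -able (suffix) + -ly (suffix) = 4 morpheme(s)

4 morphemes


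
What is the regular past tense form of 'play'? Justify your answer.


Apply rule: Add -ed. 'play' becomes 'played'.

played


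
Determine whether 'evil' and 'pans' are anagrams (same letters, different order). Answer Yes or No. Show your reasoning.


Sorted letters of 'evil': 'eilv'
Sorted letters of 'pans': 'anps'
They do not match.

No


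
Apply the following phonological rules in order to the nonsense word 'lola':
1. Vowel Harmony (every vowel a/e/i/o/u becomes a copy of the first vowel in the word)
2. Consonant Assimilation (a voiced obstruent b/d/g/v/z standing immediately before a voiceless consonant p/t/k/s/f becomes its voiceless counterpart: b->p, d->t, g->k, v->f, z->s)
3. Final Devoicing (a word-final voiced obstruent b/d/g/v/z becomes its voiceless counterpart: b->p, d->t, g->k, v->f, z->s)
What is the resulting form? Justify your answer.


Starting form: 'lola'
Rule 1: Vowel Harmony: all vowels become 'o' (matching first vowel). 'lola' -> 'lolo'
Rule 2: Consonant Assimilation: no voiced obstruent (b/d/g/v/z) stands immediately before a voiceless consonant (p/t/k/s/f). No change.
Rule 3: Final Devoicing: the word ends in the vowel 'o', not a consonant. No change.
Final form: 'lolo'

lolo


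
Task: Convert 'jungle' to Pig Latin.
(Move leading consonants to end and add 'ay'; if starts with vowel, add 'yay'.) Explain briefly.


'jungle': move consonant cluster 'j' to end and add 'ay': 'unglejay'.

unglejay


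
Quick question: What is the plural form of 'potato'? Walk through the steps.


Apply rule: Add -es (consonant + o). 'potato' becomes 'potatoes'.

potatoes


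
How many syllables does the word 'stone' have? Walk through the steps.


Break 'stone' into syllables: stone -> stone = 1 syllable

1 syllable


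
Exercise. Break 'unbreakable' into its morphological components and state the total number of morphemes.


Step 1: Identify prefix: 'un' (meaning: not/reverse)
Step 2: Identify root: 'break'
Step 3: Identify suffix(es): 'able'
Decomposition: un- (prefix: not/reverse) + break (root) + -able (suffix: capable of)
Total morphemes: 3

3 morphemes (un- (prefix: not/reverse) + break (root) + -able (suffix: capable of))


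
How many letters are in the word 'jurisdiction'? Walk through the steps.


Spell out 'jurisdiction' and number each letter: j(1), u(2), r(3), i(4), s(5), d(6), i(7), c(8), t(9), i(10), o(11), n(12). Total: 12 letters.

12


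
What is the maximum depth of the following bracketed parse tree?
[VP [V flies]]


Count bracket nesting levels:
'[' at pos 0: depth = 1
'[' at pos 4: depth = 2
Maximum depth reached: 2

2


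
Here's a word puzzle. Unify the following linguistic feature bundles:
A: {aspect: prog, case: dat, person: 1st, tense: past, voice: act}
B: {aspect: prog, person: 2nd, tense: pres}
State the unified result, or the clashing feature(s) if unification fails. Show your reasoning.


Compare features:
aspect: A=prog vs B=prog -> unified: prog
case: A=dat vs B=_ -> unified: dat
person: A=1st vs B=2nd -> CLASH
tense: A=past vs B=pres -> CLASH
voice: A=act vs B=_ -> unified: act
Clashes detected on features 'person' (1st vs 2nd) and 'tense' (past vs pres); unification fails.

CLASH on 'person' (1st vs 2nd) and 'tense' (past vs pres)


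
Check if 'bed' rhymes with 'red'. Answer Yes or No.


Rime (stressed vowel + following sounds) of 'bed': -ed = /ɛd/
Rime of 'red': -ed = /ɛd/
/ɛd/ and /ɛd/ are the same ending sound, so the words rhyme.

Yes


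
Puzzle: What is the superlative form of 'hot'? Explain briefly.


Apply superlative formation (double final consonant, add -est): 'hot' -> 'hottest'.

hottest


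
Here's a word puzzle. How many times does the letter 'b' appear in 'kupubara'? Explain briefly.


Letter 'b' in 'kupubara': found at position(s) 5 = 1 occurrence(s).

1


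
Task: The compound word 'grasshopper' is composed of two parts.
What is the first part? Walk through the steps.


Split 'grasshopper' into 'grass' + 'hopper'. The first part is 'grass'.

grass


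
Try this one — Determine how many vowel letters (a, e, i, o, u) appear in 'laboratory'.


Vowels in 'laboratory': a, o, a, o = 4 vowels.

4


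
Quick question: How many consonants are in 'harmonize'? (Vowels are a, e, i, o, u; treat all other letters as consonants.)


Consonants in 'harmonize': h, r, m, n, z = 5 consonants.

5


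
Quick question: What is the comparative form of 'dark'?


Apply comparative formation (add -er): 'dark' -> 'darker'.

darker


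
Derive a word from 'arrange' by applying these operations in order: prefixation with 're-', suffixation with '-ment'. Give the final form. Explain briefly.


Step 1: Add prefix 're-' to 'arrange' = 'rearrange'
Step 2: Add suffix '-ment' to 'rearrange' = 'rearrangement'

rearrangement


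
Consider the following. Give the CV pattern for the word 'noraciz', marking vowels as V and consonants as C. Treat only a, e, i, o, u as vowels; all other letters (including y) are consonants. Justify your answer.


Letter mapping: n = C, o = V, r = C, a = V, c = C, i = V, z = C.

CVCVCVC


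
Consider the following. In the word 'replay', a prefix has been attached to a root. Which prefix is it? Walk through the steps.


The word 'replay' = 're' (prefix) + 'play' (root). The prefix is 're'.

re


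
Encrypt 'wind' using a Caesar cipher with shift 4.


Shift each letter by 4: w -> a, i -> m, n -> r, d -> h. Result: 'amrh'.

amrh


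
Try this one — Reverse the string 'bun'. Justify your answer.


Reverse 'bun' character by character: 'nub'.

nub


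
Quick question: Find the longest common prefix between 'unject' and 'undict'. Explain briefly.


Compare from the start: 2 characters match: 'un'. Mismatch at position 3: 'j' vs 'd'.

un


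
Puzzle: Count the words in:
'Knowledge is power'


Split into words: Knowledge | is | power = 3 words.

3


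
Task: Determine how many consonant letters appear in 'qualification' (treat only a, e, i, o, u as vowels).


Consonants in 'qualification': q, l, f, c, t, n = 6 consonants.

6


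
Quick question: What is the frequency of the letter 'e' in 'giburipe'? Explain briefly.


Letter 'e' in 'giburipe': found at position(s) 8 = 1 occurrence(s).

1


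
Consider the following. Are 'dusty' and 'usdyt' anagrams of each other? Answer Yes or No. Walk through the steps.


Sorted letters of 'dusty': 'dstuy'
Sorted letters of 'usdyt': 'dstuy'
They match.

Yes


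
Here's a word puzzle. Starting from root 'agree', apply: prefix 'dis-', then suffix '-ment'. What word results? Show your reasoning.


Step 1: Add prefix 'dis-' to 'agree' = 'disagree'
Step 2: Add suffix '-ment' to 'disagree' = 'disagreement'

disagreement


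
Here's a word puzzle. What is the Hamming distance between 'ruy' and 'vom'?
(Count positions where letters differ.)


Alignment:
Position 1: 'r' vs 'v' = DIFFER
Position 2: 'u' vs 'o' = DIFFER
Position 3: 'y' vs 'm' = DIFFER
Total differences: 3

3


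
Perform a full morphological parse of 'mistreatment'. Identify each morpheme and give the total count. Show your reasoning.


Step 1: Identify prefix: 'mis' (meaning: wrongly)
Step 2: Identify root: 'treat'
Step 3: Identify suffix(es): 'ment'
Decomposition: mis- (prefix: wrongly) + treat (root) + -ment (suffix: action/result)
Total morphemes: 3

3 morphemes (mis- (prefix: wrongly) + treat (root) + -ment (suffix: action/result))
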